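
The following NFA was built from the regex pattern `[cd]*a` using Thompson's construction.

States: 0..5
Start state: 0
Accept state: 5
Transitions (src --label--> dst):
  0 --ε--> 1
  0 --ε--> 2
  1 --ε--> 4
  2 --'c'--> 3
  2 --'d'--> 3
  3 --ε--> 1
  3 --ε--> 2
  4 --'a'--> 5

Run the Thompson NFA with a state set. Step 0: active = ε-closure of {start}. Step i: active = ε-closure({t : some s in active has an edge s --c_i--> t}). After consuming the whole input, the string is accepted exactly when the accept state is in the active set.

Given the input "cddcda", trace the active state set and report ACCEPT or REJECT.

S₀ = ε-closure({0}) = {0,1,2,4}
'c' @ 1: {1,2,3,4}
'd' @ 2: {1,2,3,4}
'd' @ 3: {1,2,3,4}
'c' @ 4: {1,2,3,4}
'd' @ 5: {1,2,3,4}
'a' @ 6: {5}  [accepting]
after full input: {5}  (accept=5 in)

Answer: ACCEPT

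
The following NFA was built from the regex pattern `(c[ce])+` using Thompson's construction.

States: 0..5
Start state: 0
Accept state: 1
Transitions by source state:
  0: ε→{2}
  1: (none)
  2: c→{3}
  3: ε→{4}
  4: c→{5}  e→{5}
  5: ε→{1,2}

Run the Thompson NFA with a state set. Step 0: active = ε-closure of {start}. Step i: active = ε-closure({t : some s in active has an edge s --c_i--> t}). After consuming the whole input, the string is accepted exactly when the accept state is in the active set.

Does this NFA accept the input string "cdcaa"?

initial (ε-close {0}): {0,2}
'c' @ 1: {3,4}
'd' @ 2: {}  — dead — no transitions
rest 'caa' ignored (set empty)
final: {}; accept 1 not in set

Answer: REJECT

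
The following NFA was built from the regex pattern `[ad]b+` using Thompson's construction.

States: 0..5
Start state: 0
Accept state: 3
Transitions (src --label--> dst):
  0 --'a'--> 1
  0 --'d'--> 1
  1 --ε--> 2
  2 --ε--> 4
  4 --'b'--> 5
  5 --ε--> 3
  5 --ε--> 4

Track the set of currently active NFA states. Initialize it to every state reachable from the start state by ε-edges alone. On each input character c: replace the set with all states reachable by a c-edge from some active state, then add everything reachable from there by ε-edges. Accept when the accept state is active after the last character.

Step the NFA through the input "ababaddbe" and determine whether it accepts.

Answer: REJECT

Trace:
start: ε-closure({0}) = {0}
'a' @ 1: {1,2,4}
'b' @ 2: {3,4,5}  (accept∈set)
'a' @ 3: {}  — no active states
rest 'baddbe' ignored (set empty)
after full input: {}  (accept=3 not in)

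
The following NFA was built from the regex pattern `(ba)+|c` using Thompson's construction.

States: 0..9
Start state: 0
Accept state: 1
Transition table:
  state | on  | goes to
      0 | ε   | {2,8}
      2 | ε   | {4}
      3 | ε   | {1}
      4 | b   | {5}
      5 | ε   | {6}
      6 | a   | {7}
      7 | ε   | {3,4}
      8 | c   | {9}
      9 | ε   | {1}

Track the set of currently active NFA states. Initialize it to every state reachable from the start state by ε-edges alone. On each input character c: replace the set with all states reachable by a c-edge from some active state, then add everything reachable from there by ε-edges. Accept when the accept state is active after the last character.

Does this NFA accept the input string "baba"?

Answer: ACCEPT

Steps:
start: ε-closure({0}) = {0,2,4,8}
'b' @ 1: {5,6}
'a' @ 2: {1,3,4,7}  [accepting]
'b' @ 3: {5,6}
'a' @ 4: {1,3,4,7}  [accepting]
end set {1,3,4,7} — state 1 in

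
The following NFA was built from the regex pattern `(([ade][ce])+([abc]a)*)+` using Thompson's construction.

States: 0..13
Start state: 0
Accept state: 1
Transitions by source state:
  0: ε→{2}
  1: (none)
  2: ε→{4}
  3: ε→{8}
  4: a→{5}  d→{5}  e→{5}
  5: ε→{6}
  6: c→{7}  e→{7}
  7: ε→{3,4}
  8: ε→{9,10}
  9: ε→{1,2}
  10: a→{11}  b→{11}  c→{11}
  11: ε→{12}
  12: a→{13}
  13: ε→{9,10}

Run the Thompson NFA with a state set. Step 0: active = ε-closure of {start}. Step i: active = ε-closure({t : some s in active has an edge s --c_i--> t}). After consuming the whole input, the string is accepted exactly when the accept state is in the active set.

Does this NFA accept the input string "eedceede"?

Answer: ACCEPT

Steps:
start: ε-closure({0}) = {0,2,4}
'e' @ 1: {5,6}
'e' @ 2: {1,2,3,4,7,8,9,10}  [accepting]
'd' @ 3: {5,6}
'c' @ 4: {1,2,3,4,7,8,9,10}  [accepting]
'e' @ 5: {5,6}
'e' @ 6: {1,2,3,4,7,8,9,10}  [accepting]
'd' @ 7: {5,6}
'e' @ 8: {1,2,3,4,7,8,9,10}  [accepting]
after full input: {1,2,3,4,7,8,9,10}  (accept=1 in)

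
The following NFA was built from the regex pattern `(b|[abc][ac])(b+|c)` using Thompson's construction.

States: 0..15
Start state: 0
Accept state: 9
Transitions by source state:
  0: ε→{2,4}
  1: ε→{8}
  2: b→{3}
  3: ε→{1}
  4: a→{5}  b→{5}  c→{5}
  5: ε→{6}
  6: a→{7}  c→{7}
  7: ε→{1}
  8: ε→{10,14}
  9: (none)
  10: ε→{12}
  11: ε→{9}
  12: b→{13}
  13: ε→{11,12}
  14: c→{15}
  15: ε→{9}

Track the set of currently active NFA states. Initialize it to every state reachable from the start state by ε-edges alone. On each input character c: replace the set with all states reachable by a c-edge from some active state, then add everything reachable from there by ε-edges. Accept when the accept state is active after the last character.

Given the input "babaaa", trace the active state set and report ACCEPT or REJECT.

start: ε-closure({0}) = {0,2,4}
'b' @ 1: {1,3,5,6,8,10,12,14}
'a' @ 2: {1,7,8,10,12,14}
'b' @ 3: {9,11,12,13}  (accept∈set)
'a' @ 4: {}  — state set empty
rest 'aa' ignored (set empty)
after full input: {}  (accept=9 not in)

Answer: REJECT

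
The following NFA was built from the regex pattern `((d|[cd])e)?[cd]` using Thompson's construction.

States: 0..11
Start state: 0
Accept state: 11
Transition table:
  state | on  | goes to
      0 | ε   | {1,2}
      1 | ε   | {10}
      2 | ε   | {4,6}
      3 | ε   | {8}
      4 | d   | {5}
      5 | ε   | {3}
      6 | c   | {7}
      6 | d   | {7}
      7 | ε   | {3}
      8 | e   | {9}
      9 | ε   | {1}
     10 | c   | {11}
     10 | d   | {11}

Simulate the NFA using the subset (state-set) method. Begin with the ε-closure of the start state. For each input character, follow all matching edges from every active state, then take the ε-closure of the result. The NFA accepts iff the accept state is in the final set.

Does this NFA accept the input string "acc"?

Answer: REJECT

Trace:
initial (ε-close {0}): {0,1,2,4,6,10}
'a' @ 1: {}  — dead — no transitions
rest 'cc' ignored (set empty)
after full input: {}  (accept=11 not in)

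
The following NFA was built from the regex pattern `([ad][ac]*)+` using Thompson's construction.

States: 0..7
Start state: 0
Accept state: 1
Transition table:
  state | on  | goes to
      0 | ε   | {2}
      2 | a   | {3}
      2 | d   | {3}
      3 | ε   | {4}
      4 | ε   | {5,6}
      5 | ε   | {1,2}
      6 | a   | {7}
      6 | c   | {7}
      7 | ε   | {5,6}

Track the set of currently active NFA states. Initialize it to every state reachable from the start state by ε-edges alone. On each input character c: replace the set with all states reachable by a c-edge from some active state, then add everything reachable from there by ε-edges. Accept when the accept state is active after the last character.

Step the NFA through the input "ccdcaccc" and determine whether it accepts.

initial (ε-close {0}): {0,2}
'c' @ 1: {}  — dead — no transitions
rest 'cdcaccc' ignored (set empty)
after full input: {}  (accept=1 not in)

Answer: REJECT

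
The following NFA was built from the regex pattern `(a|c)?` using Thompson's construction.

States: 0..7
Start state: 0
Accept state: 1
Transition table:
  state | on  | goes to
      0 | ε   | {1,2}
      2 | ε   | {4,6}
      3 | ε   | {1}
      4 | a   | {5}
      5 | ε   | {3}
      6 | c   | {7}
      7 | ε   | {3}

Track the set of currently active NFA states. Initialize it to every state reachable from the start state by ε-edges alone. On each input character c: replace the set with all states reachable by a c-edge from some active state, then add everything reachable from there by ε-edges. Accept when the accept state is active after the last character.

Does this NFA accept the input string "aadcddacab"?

start: ε-closure({0}) = {0,1,2,4,6}
'a' @ 1: {1,3,5}  [accepting]
'a' @ 2: {}  — dead — no transitions
rest 'dcddacab' ignored (set empty)
final: {}; accept 1 not in set

Answer: REJECT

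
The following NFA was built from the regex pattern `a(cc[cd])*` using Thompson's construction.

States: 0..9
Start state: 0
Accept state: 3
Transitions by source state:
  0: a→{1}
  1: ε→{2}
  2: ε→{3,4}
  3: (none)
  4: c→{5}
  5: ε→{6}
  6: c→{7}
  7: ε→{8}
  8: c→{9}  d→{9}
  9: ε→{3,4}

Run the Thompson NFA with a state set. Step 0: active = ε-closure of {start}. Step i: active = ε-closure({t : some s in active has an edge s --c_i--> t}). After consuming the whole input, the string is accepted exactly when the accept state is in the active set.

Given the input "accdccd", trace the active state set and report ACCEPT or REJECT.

S₀ = ε-closure({0}) = {0}
'a' @ 1: {1,2,3,4}  [accepting]
'c' @ 2: {5,6}
'c' @ 3: {7,8}
'd' @ 4: {3,4,9}  [accepting]
'c' @ 5: {5,6}
'c' @ 6: {7,8}
'd' @ 7: {3,4,9}  [accepting]
end set {3,4,9} — state 3 in

Answer: ACCEPT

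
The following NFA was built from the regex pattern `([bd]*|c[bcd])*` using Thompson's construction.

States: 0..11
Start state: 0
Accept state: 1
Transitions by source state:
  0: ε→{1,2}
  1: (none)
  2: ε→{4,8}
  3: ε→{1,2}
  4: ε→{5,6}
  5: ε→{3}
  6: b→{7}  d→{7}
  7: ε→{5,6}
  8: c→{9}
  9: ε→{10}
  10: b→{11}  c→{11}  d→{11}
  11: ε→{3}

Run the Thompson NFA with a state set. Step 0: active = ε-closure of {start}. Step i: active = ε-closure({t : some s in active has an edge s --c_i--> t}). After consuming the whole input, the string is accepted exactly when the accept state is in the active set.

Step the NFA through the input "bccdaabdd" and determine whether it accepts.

S₀ = ε-closure({0}) = {0,1,2,3,4,5,6,8}
'b' @ 1: {1,2,3,4,5,6,7,8}  (accept∈set)
'c' @ 2: {9,10}
'c' @ 3: {1,2,3,4,5,6,8,11}  (accept∈set)
'd' @ 4: {1,2,3,4,5,6,7,8}  (accept∈set)
'a' @ 5: {}  — state set empty
rest 'abdd' ignored (set empty)
end set {} — state 1 not in

Answer: REJECT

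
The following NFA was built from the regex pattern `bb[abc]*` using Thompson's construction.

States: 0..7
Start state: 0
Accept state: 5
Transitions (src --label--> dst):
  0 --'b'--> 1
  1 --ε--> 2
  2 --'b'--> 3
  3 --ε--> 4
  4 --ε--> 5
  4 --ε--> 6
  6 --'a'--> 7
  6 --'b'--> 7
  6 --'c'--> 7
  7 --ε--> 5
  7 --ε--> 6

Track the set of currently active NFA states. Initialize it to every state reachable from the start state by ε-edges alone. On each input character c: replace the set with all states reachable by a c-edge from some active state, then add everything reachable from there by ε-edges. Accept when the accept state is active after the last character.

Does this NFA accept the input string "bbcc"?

initial (ε-close {0}): {0}
'b' @ 1: {1,2}
'b' @ 2: {3,4,5,6}  (accept∈set)
'c' @ 3: {5,6,7}  (accept∈set)
'c' @ 4: {5,6,7}  (accept∈set)
end set {5,6,7} — state 5 in

Answer: ACCEPT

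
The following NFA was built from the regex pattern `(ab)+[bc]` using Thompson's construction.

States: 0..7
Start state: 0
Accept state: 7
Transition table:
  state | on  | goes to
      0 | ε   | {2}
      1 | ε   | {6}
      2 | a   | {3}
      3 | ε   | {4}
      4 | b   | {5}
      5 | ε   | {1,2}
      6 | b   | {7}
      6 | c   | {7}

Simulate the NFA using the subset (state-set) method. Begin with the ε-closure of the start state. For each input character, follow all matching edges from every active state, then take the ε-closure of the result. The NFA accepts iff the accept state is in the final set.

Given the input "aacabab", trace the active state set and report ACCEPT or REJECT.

S₀ = ε-closure({0}) = {0,2}
'a' @ 1: {3,4}
'a' @ 2: {}  — dead — no transitions
rest 'cabab' ignored (set empty)
end set {} — state 7 not in

Answer: REJECT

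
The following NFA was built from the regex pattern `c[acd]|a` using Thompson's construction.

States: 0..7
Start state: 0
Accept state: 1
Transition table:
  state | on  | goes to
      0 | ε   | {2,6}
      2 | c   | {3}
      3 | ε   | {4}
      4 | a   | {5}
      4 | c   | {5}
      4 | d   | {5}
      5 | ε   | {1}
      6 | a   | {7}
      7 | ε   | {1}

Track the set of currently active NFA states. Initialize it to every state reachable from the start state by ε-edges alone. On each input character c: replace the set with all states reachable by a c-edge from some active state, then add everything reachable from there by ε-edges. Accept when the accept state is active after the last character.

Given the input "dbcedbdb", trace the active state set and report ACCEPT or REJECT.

Answer: REJECT

Steps:
S₀ = ε-closure({0}) = {0,2,6}
'd' @ 1: {}  — no active states
rest 'bcedbdb' ignored (set empty)
final: {}; accept 1 not in set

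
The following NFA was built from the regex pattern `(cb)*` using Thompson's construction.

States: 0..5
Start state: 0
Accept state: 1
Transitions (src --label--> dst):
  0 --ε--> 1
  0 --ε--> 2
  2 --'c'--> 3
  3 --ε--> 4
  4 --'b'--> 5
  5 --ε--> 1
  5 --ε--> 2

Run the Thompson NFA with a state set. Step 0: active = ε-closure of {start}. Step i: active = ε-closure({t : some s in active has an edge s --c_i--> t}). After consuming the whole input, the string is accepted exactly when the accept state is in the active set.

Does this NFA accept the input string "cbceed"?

Answer: REJECT

Derivation:
initial (ε-close {0}): {0,1,2}
'c' @ 1: {3,4}
'b' @ 2: {1,2,5}  [accepting]
'c' @ 3: {3,4}
'e' @ 4: {}  — dead — no transitions
rest 'ed' ignored (set empty)
final: {}; accept 1 not in set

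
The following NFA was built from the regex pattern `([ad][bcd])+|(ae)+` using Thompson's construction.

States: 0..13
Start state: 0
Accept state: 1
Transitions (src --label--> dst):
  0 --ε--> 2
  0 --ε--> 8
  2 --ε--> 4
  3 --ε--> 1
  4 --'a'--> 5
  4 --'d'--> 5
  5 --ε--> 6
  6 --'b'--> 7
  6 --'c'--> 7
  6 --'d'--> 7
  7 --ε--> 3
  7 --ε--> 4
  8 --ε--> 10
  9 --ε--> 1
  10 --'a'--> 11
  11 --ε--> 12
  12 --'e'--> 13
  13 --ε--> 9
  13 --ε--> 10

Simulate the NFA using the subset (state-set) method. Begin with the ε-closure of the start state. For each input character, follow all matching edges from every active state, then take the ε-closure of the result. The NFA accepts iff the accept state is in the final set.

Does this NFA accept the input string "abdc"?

S₀ = ε-closure({0}) = {0,2,4,8,10}
'a' @ 1: {5,6,11,12}
'b' @ 2: {1,3,4,7}  (accept∈set)
'd' @ 3: {5,6}
'c' @ 4: {1,3,4,7}  (accept∈set)
after full input: {1,3,4,7}  (accept=1 in)

Answer: ACCEPT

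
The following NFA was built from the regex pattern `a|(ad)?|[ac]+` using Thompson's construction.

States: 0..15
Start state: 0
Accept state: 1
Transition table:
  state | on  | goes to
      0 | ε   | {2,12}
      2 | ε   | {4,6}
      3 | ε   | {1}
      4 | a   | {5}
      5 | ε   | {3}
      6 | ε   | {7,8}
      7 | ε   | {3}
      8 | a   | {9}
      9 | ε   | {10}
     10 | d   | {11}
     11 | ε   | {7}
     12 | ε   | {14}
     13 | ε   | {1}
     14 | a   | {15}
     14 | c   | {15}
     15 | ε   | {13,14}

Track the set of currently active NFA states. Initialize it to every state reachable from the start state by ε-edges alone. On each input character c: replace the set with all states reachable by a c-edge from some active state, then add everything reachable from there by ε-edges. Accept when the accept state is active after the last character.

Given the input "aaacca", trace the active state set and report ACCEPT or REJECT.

Answer: ACCEPT

Steps:
initial (ε-close {0}): {0,1,2,3,4,6,7,8,12,14}
'a' @ 1: {1,3,5,9,10,13,14,15}  [accepting]
'a' @ 2: {1,13,14,15}  [accepting]
'a' @ 3: {1,13,14,15}  [accepting]
'c' @ 4: {1,13,14,15}  [accepting]
'c' @ 5: {1,13,14,15}  [accepting]
'a' @ 6: {1,13,14,15}  [accepting]
end set {1,13,14,15} — state 1 in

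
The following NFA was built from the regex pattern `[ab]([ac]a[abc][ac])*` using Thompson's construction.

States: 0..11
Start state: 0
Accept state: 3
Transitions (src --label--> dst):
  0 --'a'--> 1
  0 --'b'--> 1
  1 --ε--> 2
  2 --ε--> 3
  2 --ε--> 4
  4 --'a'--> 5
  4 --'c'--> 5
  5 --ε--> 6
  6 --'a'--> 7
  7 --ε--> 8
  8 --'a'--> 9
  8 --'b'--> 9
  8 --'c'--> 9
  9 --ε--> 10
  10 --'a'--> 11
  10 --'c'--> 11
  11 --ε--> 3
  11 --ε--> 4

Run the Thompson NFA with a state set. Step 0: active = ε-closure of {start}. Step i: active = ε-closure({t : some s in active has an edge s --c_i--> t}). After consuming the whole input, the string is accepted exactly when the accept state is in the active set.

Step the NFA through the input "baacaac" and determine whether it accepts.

initial (ε-close {0}): {0}
'b' @ 1: {1,2,3,4}  (accept∈set)
'a' @ 2: {5,6}
'a' @ 3: {7,8}
'c' @ 4: {9,10}
'a' @ 5: {3,4,11}  (accept∈set)
'a' @ 6: {5,6}
'c' @ 7: {}  — dead — no transitions
final: {}; accept 3 not in set

Answer: REJECT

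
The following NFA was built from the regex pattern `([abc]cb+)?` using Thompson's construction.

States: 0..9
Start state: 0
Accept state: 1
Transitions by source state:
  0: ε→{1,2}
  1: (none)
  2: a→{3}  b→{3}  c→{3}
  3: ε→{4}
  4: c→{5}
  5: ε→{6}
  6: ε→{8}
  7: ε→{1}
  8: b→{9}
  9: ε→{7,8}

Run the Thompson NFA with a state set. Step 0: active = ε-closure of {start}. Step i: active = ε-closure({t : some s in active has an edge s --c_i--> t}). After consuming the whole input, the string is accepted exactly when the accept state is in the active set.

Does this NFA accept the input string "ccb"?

S₀ = ε-closure({0}) = {0,1,2}
'c' @ 1: {3,4}
'c' @ 2: {5,6,8}
'b' @ 3: {1,7,8,9}  ✓accept
final: {1,7,8,9}; accept 1 in set

Answer: ACCEPT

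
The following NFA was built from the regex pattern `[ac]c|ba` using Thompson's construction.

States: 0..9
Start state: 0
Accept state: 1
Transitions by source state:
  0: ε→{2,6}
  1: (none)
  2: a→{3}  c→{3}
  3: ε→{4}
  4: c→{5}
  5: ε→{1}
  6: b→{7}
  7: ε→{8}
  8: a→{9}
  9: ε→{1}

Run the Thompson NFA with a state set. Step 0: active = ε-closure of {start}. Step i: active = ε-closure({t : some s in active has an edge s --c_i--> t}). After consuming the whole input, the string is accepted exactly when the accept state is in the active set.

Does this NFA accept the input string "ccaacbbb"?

Answer: REJECT

Trace:
S₀ = ε-closure({0}) = {0,2,6}
'c' @ 1: {3,4}
'c' @ 2: {1,5}  [accepting]
'a' @ 3: {}  — state set empty
rest 'acbbb' ignored (set empty)
after full input: {}  (accept=1 not in)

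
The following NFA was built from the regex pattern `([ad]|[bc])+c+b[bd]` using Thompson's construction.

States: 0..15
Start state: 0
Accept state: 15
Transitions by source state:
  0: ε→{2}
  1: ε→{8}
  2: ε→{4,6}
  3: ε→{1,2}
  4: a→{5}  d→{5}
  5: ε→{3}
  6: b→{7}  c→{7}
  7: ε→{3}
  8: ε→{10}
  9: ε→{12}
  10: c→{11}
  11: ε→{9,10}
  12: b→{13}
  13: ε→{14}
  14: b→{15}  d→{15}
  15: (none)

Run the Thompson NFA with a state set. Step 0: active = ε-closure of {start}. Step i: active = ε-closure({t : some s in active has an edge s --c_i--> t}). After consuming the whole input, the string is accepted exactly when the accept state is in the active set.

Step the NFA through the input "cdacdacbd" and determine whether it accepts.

Answer: ACCEPT

Trace:
initial (ε-close {0}): {0,2,4,6}
'c' @ 1: {1,2,3,4,6,7,8,10}
'd' @ 2: {1,2,3,4,5,6,8,10}
'a' @ 3: {1,2,3,4,5,6,8,10}
'c' @ 4: {1,2,3,4,6,7,8,9,10,11,12}
'd' @ 5: {1,2,3,4,5,6,8,10}
'a' @ 6: {1,2,3,4,5,6,8,10}
'c' @ 7: {1,2,3,4,6,7,8,9,10,11,12}
'b' @ 8: {1,2,3,4,6,7,8,10,13,14}
'd' @ 9: {1,2,3,4,5,6,8,10,15}  [accepting]
final: {1,2,3,4,5,6,8,10,15}; accept 15 in set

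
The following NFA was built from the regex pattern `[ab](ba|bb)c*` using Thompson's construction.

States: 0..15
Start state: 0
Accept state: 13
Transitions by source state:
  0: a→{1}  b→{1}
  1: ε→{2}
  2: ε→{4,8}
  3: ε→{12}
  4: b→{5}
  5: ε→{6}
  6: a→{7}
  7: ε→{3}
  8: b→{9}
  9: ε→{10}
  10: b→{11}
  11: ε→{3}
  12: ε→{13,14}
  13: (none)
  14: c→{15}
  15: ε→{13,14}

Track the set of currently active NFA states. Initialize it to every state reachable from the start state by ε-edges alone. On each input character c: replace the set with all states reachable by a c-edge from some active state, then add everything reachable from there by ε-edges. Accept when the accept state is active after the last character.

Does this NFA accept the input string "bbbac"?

Answer: REJECT

Steps:
initial (ε-close {0}): {0}
'b' @ 1: {1,2,4,8}
'b' @ 2: {5,6,9,10}
'b' @ 3: {3,11,12,13,14}  ✓accept
'a' @ 4: {}  — dead — no transitions
rest 'c' ignored (set empty)
final: {}; accept 13 not in set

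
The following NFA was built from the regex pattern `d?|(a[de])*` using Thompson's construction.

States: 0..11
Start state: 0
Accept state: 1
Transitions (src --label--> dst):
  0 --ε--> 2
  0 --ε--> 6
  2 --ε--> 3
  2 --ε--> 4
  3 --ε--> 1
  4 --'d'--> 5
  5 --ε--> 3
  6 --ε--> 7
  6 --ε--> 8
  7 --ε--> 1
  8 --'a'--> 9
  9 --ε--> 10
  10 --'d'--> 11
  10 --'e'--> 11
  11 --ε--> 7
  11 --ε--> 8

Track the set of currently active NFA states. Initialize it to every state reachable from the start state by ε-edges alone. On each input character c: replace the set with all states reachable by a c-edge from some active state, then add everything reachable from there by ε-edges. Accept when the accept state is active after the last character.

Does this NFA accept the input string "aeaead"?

S₀ = ε-closure({0}) = {0,1,2,3,4,6,7,8}
'a' @ 1: {9,10}
'e' @ 2: {1,7,8,11}  (accept∈set)
'a' @ 3: {9,10}
'e' @ 4: {1,7,8,11}  (accept∈set)
'a' @ 5: {9,10}
'd' @ 6: {1,7,8,11}  (accept∈set)
end set {1,7,8,11} — state 1 in

Answer: ACCEPT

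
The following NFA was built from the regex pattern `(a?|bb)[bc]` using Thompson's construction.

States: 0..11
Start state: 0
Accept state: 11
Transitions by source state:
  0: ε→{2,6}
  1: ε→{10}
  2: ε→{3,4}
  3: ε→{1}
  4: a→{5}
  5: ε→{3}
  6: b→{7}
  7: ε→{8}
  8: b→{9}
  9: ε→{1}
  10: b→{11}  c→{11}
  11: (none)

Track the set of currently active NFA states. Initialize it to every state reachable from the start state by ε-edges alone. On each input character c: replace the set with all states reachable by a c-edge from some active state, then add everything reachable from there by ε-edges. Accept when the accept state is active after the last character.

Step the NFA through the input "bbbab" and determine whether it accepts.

start: ε-closure({0}) = {0,1,2,3,4,6,10}
'b' @ 1: {7,8,11}  [accepting]
'b' @ 2: {1,9,10}
'b' @ 3: {11}  [accepting]
'a' @ 4: {}  — no active states
rest 'b' ignored (set empty)
final: {}; accept 11 not in set

Answer: REJECT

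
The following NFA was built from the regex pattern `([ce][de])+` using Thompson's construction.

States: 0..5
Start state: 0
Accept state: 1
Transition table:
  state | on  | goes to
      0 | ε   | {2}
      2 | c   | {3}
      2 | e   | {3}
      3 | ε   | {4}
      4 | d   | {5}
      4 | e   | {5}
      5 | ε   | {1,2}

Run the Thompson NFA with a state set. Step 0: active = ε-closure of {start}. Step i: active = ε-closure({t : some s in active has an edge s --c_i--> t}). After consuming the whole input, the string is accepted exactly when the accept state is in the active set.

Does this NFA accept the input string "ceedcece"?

S₀ = ε-closure({0}) = {0,2}
'c' @ 1: {3,4}
'e' @ 2: {1,2,5}  ✓accept
'e' @ 3: {3,4}
'd' @ 4: {1,2,5}  ✓accept
'c' @ 5: {3,4}
'e' @ 6: {1,2,5}  ✓accept
'c' @ 7: {3,4}
'e' @ 8: {1,2,5}  ✓accept
after full input: {1,2,5}  (accept=1 in)

Answer: ACCEPT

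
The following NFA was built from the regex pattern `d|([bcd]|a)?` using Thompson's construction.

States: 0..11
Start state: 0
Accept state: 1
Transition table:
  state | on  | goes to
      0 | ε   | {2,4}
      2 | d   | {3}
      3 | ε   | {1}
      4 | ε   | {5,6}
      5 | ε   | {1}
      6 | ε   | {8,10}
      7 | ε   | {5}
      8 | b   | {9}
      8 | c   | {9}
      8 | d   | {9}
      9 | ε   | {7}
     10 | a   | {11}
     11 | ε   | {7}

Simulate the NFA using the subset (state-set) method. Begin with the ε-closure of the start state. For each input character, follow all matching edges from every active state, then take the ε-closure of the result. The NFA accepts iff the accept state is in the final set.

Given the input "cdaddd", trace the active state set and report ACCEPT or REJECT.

start: ε-closure({0}) = {0,1,2,4,5,6,8,10}
'c' @ 1: {1,5,7,9}  ✓accept
'd' @ 2: {}  — dead — no transitions
rest 'addd' ignored (set empty)
final: {}; accept 1 not in set

Answer: REJECT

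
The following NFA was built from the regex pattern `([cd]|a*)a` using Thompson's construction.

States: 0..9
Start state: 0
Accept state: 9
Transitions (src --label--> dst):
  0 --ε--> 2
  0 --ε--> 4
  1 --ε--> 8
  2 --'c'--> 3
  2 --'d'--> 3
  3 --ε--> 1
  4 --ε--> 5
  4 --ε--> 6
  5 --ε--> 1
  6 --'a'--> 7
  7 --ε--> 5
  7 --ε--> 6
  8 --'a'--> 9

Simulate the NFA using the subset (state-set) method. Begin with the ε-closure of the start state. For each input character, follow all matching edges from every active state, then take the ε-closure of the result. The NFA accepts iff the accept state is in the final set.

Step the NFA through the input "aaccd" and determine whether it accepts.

Answer: REJECT

Trace:
initial (ε-close {0}): {0,1,2,4,5,6,8}
'a' @ 1: {1,5,6,7,8,9}  [accepting]
'a' @ 2: {1,5,6,7,8,9}  [accepting]
'c' @ 3: {}  — no active states
rest 'cd' ignored (set empty)
end set {} — state 9 not in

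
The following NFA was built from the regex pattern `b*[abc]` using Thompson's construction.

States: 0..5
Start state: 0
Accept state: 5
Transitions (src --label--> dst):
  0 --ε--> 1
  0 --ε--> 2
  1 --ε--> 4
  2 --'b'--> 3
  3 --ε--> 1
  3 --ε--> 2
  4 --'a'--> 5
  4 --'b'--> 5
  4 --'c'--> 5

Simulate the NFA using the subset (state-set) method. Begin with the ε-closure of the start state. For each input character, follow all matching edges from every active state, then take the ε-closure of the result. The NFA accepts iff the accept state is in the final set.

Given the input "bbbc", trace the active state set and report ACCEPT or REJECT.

Answer: ACCEPT

Trace:
initial (ε-close {0}): {0,1,2,4}
'b' @ 1: {1,2,3,4,5}  [accepting]
'b' @ 2: {1,2,3,4,5}  [accepting]
'b' @ 3: {1,2,3,4,5}  [accepting]
'c' @ 4: {5}  [accepting]
final: {5}; accept 5 in set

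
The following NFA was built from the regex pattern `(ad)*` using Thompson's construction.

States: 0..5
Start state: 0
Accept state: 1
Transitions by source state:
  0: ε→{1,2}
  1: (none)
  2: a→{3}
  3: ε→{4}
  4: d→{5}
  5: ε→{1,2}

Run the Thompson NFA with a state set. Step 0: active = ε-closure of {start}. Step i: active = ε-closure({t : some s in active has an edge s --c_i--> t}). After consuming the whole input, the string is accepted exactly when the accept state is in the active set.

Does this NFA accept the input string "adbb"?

Answer: REJECT

Derivation:
initial (ε-close {0}): {0,1,2}
'a' @ 1: {3,4}
'd' @ 2: {1,2,5}  (accept∈set)
'b' @ 3: {}  — no active states
rest 'b' ignored (set empty)
end set {} — state 1 not in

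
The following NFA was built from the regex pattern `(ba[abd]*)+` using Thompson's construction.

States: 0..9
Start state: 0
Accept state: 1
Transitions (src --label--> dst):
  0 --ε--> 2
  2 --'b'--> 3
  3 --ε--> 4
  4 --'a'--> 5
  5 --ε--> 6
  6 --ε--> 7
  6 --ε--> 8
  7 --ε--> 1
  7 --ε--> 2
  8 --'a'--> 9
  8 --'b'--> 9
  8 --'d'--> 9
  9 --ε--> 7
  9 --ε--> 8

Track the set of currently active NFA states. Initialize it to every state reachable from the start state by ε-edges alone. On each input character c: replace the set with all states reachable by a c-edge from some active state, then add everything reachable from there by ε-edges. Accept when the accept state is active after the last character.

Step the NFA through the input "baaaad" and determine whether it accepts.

Answer: ACCEPT

Steps:
start: ε-closure({0}) = {0,2}
'b' @ 1: {3,4}
'a' @ 2: {1,2,5,6,7,8}  (accept∈set)
'a' @ 3: {1,2,7,8,9}  (accept∈set)
'a' @ 4: {1,2,7,8,9}  (accept∈set)
'a' @ 5: {1,2,7,8,9}  (accept∈set)
'd' @ 6: {1,2,7,8,9}  (accept∈set)
after full input: {1,2,7,8,9}  (accept=1 in)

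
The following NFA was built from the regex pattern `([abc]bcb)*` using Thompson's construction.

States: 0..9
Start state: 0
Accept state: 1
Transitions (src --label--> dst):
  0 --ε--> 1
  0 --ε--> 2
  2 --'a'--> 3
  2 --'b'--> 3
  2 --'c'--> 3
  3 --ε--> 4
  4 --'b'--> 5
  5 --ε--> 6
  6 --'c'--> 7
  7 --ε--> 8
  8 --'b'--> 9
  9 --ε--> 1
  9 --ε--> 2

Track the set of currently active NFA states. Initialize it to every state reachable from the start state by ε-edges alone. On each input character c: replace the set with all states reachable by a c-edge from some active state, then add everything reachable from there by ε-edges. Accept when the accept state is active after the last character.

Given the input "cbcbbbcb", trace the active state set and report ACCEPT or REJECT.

Answer: ACCEPT

Trace:
start: ε-closure({0}) = {0,1,2}
'c' @ 1: {3,4}
'b' @ 2: {5,6}
'c' @ 3: {7,8}
'b' @ 4: {1,2,9}  ✓accept
'b' @ 5: {3,4}
'b' @ 6: {5,6}
'c' @ 7: {7,8}
'b' @ 8: {1,2,9}  ✓accept
end set {1,2,9} — state 1 in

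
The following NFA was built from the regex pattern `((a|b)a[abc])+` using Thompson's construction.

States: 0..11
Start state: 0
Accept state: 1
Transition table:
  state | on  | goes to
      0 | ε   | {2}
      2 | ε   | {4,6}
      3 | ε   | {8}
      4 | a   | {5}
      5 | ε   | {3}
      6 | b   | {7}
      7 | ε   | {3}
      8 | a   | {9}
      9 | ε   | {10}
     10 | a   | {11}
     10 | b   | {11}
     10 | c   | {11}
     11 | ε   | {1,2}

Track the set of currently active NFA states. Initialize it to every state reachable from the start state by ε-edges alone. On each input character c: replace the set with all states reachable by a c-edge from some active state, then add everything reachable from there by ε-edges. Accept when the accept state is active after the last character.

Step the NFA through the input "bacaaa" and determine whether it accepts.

initial (ε-close {0}): {0,2,4,6}
'b' @ 1: {3,7,8}
'a' @ 2: {9,10}
'c' @ 3: {1,2,4,6,11}  (accept∈set)
'a' @ 4: {3,5,8}
'a' @ 5: {9,10}
'a' @ 6: {1,2,4,6,11}  (accept∈set)
final: {1,2,4,6,11}; accept 1 in set

Answer: ACCEPT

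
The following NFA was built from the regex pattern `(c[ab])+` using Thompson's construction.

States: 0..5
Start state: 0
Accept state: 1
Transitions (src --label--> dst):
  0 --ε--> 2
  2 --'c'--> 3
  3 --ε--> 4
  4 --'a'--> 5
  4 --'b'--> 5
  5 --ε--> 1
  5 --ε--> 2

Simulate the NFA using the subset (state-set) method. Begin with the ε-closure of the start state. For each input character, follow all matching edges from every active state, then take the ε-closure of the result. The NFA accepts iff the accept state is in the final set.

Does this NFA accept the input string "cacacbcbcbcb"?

initial (ε-close {0}): {0,2}
'c' @ 1: {3,4}
'a' @ 2: {1,2,5}  ✓accept
'c' @ 3: {3,4}
'a' @ 4: {1,2,5}  ✓accept
'c' @ 5: {3,4}
'b' @ 6: {1,2,5}  ✓accept
'c' @ 7: {3,4}
'b' @ 8: {1,2,5}  ✓accept
'c' @ 9: {3,4}
'b' @ 10: {1,2,5}  ✓accept
'c' @ 11: {3,4}
'b' @ 12: {1,2,5}  ✓accept
after full input: {1,2,5}  (accept=1 in)

Answer: ACCEPT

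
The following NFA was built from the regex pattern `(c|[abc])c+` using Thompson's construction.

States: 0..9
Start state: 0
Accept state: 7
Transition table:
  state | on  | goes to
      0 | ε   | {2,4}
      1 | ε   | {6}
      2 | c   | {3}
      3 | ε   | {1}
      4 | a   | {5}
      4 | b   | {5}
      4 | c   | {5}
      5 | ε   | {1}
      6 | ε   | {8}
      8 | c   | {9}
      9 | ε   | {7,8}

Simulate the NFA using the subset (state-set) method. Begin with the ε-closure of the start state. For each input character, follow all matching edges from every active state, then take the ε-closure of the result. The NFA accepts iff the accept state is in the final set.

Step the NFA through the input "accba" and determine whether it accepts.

S₀ = ε-closure({0}) = {0,2,4}
'a' @ 1: {1,5,6,8}
'c' @ 2: {7,8,9}  (accept∈set)
'c' @ 3: {7,8,9}  (accept∈set)
'b' @ 4: {}  — no active states
rest 'a' ignored (set empty)
after full input: {}  (accept=7 not in)

Answer: REJECT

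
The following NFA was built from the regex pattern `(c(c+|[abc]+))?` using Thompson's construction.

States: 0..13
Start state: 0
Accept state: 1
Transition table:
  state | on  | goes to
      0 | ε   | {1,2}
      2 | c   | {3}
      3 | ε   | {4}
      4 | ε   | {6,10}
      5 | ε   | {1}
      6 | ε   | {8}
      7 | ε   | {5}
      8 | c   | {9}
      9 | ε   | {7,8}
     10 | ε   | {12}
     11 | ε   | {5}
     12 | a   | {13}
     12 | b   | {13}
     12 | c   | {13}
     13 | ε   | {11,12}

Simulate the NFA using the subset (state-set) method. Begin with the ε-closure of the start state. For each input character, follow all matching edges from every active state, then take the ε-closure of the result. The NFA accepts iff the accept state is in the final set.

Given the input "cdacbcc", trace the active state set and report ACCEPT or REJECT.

Answer: REJECT

Steps:
start: ε-closure({0}) = {0,1,2}
'c' @ 1: {3,4,6,8,10,12}
'd' @ 2: {}  — state set empty
rest 'acbcc' ignored (set empty)
final: {}; accept 1 not in set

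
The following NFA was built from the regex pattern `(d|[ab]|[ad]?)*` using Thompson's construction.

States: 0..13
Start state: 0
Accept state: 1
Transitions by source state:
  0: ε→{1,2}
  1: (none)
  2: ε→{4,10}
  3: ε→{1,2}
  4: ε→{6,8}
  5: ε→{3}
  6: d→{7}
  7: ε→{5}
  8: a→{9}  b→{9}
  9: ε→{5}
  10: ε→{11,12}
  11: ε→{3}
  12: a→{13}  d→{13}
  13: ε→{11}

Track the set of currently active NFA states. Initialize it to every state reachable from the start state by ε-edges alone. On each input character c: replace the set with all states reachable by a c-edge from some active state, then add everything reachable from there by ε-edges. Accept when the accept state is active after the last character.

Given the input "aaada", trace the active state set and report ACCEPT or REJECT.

Answer: ACCEPT

Derivation:
initial (ε-close {0}): {0,1,2,3,4,6,8,10,11,12}
'a' @ 1: {1,2,3,4,5,6,8,9,10,11,12,13}  (accept∈set)
'a' @ 2: {1,2,3,4,5,6,8,9,10,11,12,13}  (accept∈set)
'a' @ 3: {1,2,3,4,5,6,8,9,10,11,12,13}  (accept∈set)
'd' @ 4: {1,2,3,4,5,6,7,8,10,11,12,13}  (accept∈set)
'a' @ 5: {1,2,3,4,5,6,8,9,10,11,12,13}  (accept∈set)
end set {1,2,3,4,5,6,8,9,10,11,12,13} — state 1 in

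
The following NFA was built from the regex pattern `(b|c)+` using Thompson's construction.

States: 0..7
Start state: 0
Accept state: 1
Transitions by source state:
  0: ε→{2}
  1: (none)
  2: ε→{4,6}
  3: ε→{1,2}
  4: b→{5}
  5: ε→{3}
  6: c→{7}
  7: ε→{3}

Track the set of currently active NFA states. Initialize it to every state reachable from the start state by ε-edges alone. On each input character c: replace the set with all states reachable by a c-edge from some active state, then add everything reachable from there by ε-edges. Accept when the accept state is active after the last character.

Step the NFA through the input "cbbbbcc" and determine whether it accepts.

Answer: ACCEPT

Trace:
start: ε-closure({0}) = {0,2,4,6}
'c' @ 1: {1,2,3,4,6,7}  [accepting]
'b' @ 2: {1,2,3,4,5,6}  [accepting]
'b' @ 3: {1,2,3,4,5,6}  [accepting]
'b' @ 4: {1,2,3,4,5,6}  [accepting]
'b' @ 5: {1,2,3,4,5,6}  [accepting]
'c' @ 6: {1,2,3,4,6,7}  [accepting]
'c' @ 7: {1,2,3,4,6,7}  [accepting]
end set {1,2,3,4,6,7} — state 1 in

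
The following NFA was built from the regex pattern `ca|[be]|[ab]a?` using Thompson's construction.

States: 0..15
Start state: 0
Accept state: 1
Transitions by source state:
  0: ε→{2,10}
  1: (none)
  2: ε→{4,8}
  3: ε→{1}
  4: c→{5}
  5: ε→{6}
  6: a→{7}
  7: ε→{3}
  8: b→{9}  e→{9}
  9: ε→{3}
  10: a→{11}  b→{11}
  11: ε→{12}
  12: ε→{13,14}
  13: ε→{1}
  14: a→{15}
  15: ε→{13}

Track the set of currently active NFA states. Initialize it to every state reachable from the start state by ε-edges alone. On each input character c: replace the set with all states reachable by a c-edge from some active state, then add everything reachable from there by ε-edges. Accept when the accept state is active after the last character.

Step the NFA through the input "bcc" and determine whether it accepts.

Answer: REJECT

Derivation:
start: ε-closure({0}) = {0,2,4,8,10}
'b' @ 1: {1,3,9,11,12,13,14}  ✓accept
'c' @ 2: {}  — dead — no transitions
rest 'c' ignored (set empty)
after full input: {}  (accept=1 not in)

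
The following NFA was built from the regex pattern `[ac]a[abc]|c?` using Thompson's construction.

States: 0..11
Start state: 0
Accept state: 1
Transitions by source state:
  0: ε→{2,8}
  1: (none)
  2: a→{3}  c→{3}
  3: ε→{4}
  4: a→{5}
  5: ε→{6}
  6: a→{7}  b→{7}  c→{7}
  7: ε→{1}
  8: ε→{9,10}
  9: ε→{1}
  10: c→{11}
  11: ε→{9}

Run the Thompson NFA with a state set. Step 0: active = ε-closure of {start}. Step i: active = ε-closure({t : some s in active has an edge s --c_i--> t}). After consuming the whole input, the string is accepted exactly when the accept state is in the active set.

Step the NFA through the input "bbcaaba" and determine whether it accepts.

initial (ε-close {0}): {0,1,2,8,9,10}
'b' @ 1: {}  — no active states
rest 'bcaaba' ignored (set empty)
after full input: {}  (accept=1 not in)

Answer: REJECT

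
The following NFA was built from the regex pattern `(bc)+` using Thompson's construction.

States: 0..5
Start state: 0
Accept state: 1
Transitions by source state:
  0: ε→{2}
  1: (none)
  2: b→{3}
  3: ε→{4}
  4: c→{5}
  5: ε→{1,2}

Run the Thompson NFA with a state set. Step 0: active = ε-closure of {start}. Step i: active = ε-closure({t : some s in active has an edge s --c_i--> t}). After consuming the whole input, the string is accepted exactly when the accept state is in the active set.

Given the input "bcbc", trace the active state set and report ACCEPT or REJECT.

Answer: ACCEPT

Trace:
initial (ε-close {0}): {0,2}
'b' @ 1: {3,4}
'c' @ 2: {1,2,5}  [accepting]
'b' @ 3: {3,4}
'c' @ 4: {1,2,5}  [accepting]
end set {1,2,5} — state 1 in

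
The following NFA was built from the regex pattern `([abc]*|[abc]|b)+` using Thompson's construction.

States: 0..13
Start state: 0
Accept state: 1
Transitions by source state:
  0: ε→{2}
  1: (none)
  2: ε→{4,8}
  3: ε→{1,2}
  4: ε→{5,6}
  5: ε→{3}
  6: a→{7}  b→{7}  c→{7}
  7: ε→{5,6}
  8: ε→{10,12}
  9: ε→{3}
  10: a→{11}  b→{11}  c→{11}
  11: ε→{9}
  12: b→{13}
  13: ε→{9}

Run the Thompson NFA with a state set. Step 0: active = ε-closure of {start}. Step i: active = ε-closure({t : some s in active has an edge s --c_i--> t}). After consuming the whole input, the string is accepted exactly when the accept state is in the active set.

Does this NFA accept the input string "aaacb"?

start: ε-closure({0}) = {0,1,2,3,4,5,6,8,10,12}
'a' @ 1: {1,2,3,4,5,6,7,8,9,10,11,12}  ✓accept
'a' @ 2: {1,2,3,4,5,6,7,8,9,10,11,12}  ✓accept
'a' @ 3: {1,2,3,4,5,6,7,8,9,10,11,12}  ✓accept
'c' @ 4: {1,2,3,4,5,6,7,8,9,10,11,12}  ✓accept
'b' @ 5: {1,2,3,4,5,6,7,8,9,10,11,12,13}  ✓accept
end set {1,2,3,4,5,6,7,8,9,10,11,12,13} — state 1 in

Answer: ACCEPT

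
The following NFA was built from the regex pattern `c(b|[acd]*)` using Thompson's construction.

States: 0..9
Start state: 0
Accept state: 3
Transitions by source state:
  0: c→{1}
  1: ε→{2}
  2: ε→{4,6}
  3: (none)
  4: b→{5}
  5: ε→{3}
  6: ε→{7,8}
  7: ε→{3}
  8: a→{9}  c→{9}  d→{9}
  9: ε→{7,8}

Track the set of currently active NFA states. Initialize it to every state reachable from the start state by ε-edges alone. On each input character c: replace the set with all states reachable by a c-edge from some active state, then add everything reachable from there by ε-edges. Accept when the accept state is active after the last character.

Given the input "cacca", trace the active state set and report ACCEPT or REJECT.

S₀ = ε-closure({0}) = {0}
'c' @ 1: {1,2,3,4,6,7,8}  [accepting]
'a' @ 2: {3,7,8,9}  [accepting]
'c' @ 3: {3,7,8,9}  [accepting]
'c' @ 4: {3,7,8,9}  [accepting]
'a' @ 5: {3,7,8,9}  [accepting]
after full input: {3,7,8,9}  (accept=3 in)

Answer: ACCEPT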